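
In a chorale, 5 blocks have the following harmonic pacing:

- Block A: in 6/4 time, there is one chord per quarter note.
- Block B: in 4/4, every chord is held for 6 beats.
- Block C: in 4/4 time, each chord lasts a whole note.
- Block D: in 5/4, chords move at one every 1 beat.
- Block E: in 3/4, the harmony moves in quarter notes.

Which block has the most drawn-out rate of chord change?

Block B

A: 6 beats/bar ÷ 1 beat/chord = 6 chords/bar.
B: 4 beats/bar ÷ 6 beats/chord = 2/3 chords/bar.
C: 4 beats/bar ÷ 4 beats/chord = 1 chord/bar.
D: 5 beats/bar ÷ 1 beat/chord = 5 chords/bar.
E: 3 beats/bar ÷ 1 beat/chord = 3 chords/bar.
Slowest is B at 2/3 chords/bar.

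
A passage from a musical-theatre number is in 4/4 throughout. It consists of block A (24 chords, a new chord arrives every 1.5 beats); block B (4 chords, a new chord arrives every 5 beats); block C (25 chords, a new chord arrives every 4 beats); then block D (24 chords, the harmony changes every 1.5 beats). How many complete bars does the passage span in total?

48 bars

A: 24 × 1.5 = 36 beats = 9 bars.
B: 4 × 5 = 20 beats = 5 bars.
C: 25 × 4 = 100 beats = 25 bars.
D: 24 × 1.5 = 36 beats = 9 bars.
Total: 9 + 5 + 25 + 9 = 48 bars.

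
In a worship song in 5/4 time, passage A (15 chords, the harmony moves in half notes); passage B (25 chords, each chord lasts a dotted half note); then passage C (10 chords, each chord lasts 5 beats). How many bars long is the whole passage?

31 bars

A: 15 × 2 = 30 beats = 6 bars.
B: 25 × 3 = 75 beats = 15 bars.
C: 10 × 5 = 50 beats = 10 bars.
Total: 6 + 15 + 10 = 31 bars.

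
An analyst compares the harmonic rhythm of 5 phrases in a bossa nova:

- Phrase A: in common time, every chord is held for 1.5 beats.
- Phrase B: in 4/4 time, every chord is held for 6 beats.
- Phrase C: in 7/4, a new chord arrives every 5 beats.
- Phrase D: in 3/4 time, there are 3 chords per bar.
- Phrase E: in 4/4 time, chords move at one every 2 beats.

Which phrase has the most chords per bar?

A: each chord is 1.5 beats in 4/4, so 8/3 per bar.
B: each chord is 6 beats in 4/4, so 2/3 per bar.
C: each chord is 5 beats in 7/4, so 1.4 per bar.
D: each chord is 1 beat in 3/4, so 3 per bar.
E: each chord is 2 beats in 4/4, so 2 per bar.
Fastest is D at 3 chords/bar.

Phrase D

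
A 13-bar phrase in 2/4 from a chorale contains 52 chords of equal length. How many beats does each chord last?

13 bars × 2 beats/bar = 26 beats total.
26 beats ÷ 52 chords = 0.5 beats per chord.
(That is an eighth note.)

0.5 beats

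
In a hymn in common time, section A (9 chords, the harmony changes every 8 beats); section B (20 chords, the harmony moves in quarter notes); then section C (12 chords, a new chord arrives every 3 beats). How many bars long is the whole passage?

32 bars

A: 9 × 8 = 72 beats = 18 bars.
B: 20 × 1 = 20 beats = 5 bars.
C: 12 × 3 = 36 beats = 9 bars.
Total: 18 + 5 + 9 = 32 bars.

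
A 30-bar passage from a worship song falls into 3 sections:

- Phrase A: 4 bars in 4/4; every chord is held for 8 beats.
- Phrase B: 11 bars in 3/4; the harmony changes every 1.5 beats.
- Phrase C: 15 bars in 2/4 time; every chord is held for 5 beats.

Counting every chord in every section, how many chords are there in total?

30 chords

A has 16 beats and chords last 8 each, so 2 chords.
B has 33 beats and chords last 1.5 each, so 22 chords.
C has 30 beats and chords last 5 each, so 6 chords.
Total: 2 + 22 + 6 = 30.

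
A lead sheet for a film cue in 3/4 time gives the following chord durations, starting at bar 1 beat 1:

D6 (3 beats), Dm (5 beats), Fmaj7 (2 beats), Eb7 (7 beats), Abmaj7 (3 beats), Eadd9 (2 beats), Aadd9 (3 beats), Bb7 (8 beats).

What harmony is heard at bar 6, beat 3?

Beat 3 of bar 6 is beat (6−1)×3 + 3 = 18 overall.
Running totals: D6 ends at 3, Dm ends at 8, Fmaj7 ends at 10, Eb7 ends at 17, Abmaj7 ends at 20.
Beat 18 falls within Abmaj7.

Abmaj7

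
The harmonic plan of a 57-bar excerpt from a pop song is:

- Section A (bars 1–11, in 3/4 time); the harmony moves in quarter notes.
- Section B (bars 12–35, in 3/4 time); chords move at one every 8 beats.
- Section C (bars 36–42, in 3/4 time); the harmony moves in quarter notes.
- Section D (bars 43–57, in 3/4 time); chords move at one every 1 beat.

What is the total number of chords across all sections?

A: 11·3 = 33 beats, 33/1 = 33 chords.
B: 24·3 = 72 beats, 72/8 = 9 chords.
C: 7·3 = 21 beats, 21/1 = 21 chords.
D: 15·3 = 45 beats, 45/1 = 45 chords.
Total: 33 + 9 + 21 + 45 = 108.

108 chords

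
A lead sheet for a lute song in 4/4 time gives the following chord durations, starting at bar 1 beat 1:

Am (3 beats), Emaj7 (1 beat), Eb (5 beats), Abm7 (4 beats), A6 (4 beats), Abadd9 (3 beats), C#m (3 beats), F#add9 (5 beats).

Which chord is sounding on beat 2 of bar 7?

Beat 2 of bar 7 is beat (7−1)×4 + 2 = 26 overall.
Running totals: Am ends at 3, Emaj7 ends at 4, Eb ends at 9, Abm7 ends at 13, A6 ends at 17, Abadd9 ends at 20, C#m ends at 23, F#add9 ends at 28.
Beat 26 falls within F#add9.

F#add9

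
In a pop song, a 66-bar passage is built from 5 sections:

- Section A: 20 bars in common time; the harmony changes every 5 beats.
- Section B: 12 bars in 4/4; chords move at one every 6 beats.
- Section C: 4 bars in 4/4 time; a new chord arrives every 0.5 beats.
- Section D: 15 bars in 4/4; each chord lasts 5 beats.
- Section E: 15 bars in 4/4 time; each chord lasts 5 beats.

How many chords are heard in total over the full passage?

A: 20·4 = 80 beats, 80/5 = 16 chords.
B: 12·4 = 48 beats, 48/6 = 8 chords.
C: 4·4 = 16 beats, 16/0.5 = 32 chords.
D: 15·4 = 60 beats, 60/5 = 12 chords.
E: 15·4 = 60 beats, 60/5 = 12 chords.
Total: 16 + 8 + 32 + 12 + 12 = 80.

80 chords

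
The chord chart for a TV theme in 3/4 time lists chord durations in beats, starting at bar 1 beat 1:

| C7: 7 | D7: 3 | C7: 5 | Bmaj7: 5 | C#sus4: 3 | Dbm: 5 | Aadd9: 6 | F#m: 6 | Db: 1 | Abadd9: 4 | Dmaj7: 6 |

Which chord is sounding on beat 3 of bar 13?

F#m

Beat 3 of bar 13 is beat (13−1)×3 + 3 = 39 overall.
Running totals: C7 ends at 7, D7 ends at 10, C7 ends at 15, Bmaj7 ends at 20, C#sus4 ends at 23, Dbm ends at 28, Aadd9 ends at 34, F#m ends at 40.
Beat 39 falls within F#m.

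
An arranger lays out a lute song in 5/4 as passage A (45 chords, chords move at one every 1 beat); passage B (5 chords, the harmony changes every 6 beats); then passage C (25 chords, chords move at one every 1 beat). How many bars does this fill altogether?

A: 45 × 1 = 45 beats = 9 bars.
B: 5 × 6 = 30 beats = 6 bars.
C: 25 × 1 = 25 beats = 5 bars.
Total: 9 + 6 + 5 = 20 bars.

20 bars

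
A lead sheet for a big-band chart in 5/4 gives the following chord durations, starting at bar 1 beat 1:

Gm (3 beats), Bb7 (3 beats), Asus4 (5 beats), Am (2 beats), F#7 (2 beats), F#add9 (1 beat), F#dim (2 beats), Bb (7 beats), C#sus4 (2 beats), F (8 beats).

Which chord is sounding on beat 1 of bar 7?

Beat 1 of bar 7 is beat (7−1)×5 + 1 = 31 overall.
Running totals: Gm ends at 3, Bb7 ends at 6, Asus4 ends at 11, Am ends at 13, F#7 ends at 15, F#add9 ends at 16, F#dim ends at 18, Bb ends at 25, C#sus4 ends at 27, F ends at 35.
Beat 31 falls within F.

F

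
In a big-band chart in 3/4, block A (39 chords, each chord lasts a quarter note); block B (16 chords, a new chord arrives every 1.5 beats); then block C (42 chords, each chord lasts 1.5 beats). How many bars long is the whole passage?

A: 39 × 1 = 39 beats = 13 bars.
B: 16 × 1.5 = 24 beats = 8 bars.
C: 42 × 1.5 = 63 beats = 21 bars.
Total: 13 + 8 + 21 = 42 bars.

42 bars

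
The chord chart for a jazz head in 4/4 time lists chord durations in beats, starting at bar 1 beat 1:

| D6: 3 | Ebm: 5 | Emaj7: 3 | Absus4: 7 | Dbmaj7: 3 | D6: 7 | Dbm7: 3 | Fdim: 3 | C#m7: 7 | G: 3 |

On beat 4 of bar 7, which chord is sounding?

D6

Beat 4 of bar 7 is beat (7−1)×4 + 4 = 28 overall.
Running totals: D6 ends at 3, Ebm ends at 8, Emaj7 ends at 11, Absus4 ends at 18, Dbmaj7 ends at 21, D6 ends at 28.
Beat 28 falls within D6.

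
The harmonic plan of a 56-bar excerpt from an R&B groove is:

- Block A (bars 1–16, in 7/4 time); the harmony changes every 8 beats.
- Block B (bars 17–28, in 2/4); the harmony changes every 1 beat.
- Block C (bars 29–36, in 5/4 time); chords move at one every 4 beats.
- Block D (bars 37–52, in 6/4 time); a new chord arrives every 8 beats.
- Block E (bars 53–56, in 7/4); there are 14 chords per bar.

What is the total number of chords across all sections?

A has 112 beats and chords last 8 each, so 14 chords.
B has 24 beats and chords last 1 each, so 24 chords.
C has 40 beats and chords last 4 each, so 10 chords.
D has 96 beats and chords last 8 each, so 12 chords.
E has 28 beats and chords last 0.5 each, so 56 chords.
Total: 14 + 24 + 10 + 12 + 56 = 116.

116 chords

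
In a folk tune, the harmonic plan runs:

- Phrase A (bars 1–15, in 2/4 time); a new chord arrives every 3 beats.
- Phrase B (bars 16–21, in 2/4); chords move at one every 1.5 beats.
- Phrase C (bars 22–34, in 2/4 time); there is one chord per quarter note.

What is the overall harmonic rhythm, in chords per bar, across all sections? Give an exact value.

22/17 chords per bar

A: 15 × 2 = 30 beats ÷ 3 = 10 chords.
B: 6 × 2 = 12 beats ÷ 1.5 = 8 chords.
C: 13 × 2 = 26 beats ÷ 1 = 26 chords.
Overall: 44 chords over 34 bars → 44/34 = 22/17 chords per bar.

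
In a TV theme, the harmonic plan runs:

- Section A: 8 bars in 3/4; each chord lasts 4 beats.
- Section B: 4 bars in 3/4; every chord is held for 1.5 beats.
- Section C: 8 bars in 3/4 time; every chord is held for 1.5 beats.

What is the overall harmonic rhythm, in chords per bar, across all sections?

A: 8 × 3 = 24 beats ÷ 4 = 6 chords.
B: 4 × 3 = 12 beats ÷ 1.5 = 8 chords.
C: 8 × 3 = 24 beats ÷ 1.5 = 16 chords.
Overall: 30 chords over 20 bars → 30/20 = 1.5 chords per bar.

1.5 chords per bar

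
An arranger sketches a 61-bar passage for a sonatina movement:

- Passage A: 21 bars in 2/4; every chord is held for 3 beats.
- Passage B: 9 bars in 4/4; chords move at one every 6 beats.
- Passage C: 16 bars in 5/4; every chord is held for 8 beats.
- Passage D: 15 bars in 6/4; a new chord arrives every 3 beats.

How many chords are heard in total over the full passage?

60 chords

A has 42 beats and chords last 3 each, so 14 chords.
B has 36 beats and chords last 6 each, so 6 chords.
C has 80 beats and chords last 8 each, so 10 chords.
D has 90 beats and chords last 3 each, so 30 chords.
Total: 14 + 6 + 10 + 30 = 60.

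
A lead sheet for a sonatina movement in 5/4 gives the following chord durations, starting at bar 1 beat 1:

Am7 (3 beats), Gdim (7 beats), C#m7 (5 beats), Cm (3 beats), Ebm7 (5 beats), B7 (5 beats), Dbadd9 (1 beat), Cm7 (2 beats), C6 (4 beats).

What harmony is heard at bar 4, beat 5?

Ebm7

Beat 5 of bar 4 is beat (4−1)×5 + 5 = 20 overall.
Running totals: Am7 ends at 3, Gdim ends at 10, C#m7 ends at 15, Cm ends at 18, Ebm7 ends at 23.
Beat 20 falls within Ebm7.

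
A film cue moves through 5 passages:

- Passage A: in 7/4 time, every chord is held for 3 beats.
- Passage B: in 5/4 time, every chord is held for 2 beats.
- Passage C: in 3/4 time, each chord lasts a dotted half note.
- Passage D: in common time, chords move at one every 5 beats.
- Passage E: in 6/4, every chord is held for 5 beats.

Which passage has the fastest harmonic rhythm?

A: 7/3 = 7/3 chords/bar.
B: 5/2 = 2.5 chords/bar.
C: 3/3 = 1 chord/bar.
D: 4/5 = 0.8 chords/bar.
E: 6/5 = 1.2 chords/bar.
Fastest is B at 2.5 chords/bar.

Passage B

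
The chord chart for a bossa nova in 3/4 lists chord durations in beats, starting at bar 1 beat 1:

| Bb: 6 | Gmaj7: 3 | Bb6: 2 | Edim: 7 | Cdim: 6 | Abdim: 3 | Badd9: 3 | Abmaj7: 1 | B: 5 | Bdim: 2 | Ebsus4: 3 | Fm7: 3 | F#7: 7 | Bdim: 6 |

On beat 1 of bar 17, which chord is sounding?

F#7

Beat 1 of bar 17 is beat (17−1)×3 + 1 = 49 overall.
Running totals: Bb ends at 6, Gmaj7 ends at 9, Bb6 ends at 11, Edim ends at 18, Cdim ends at 24, Abdim ends at 27, Badd9 ends at 30, Abmaj7 ends at 31, B ends at 36, Bdim ends at 38, Ebsus4 ends at 41, Fm7 ends at 44, F#7 ends at 51.
Beat 49 falls within F#7.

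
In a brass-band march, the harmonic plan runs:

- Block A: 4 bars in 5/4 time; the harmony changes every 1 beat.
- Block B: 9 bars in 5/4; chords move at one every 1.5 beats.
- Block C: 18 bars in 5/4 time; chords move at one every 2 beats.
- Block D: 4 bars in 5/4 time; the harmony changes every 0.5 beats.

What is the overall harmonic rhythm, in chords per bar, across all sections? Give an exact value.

27/7 chords per bar

A: 4 bars of 5 beats is 20 beats; at 1 beat each that's 20 chords.
B: 9 bars of 5 beats is 45 beats; at 1.5 beats each that's 30 chords.
C: 18 bars of 5 beats is 90 beats; at 2 beats each that's 45 chords.
D: 4 bars of 5 beats is 20 beats; at 0.5 beats each that's 40 chords.
Overall: 135 chords over 35 bars → 135/35 = 27/7 chords per bar.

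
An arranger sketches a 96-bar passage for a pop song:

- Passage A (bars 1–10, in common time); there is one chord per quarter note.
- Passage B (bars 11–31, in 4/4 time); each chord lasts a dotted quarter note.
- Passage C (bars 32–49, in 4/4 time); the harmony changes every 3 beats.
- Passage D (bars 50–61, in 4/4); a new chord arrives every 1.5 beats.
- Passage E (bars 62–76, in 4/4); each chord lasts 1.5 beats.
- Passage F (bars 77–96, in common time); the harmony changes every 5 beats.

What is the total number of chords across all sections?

208 chords

A has 40 beats and chords last 1 each, so 40 chords.
B has 84 beats and chords last 1.5 each, so 56 chords.
C has 72 beats and chords last 3 each, so 24 chords.
D has 48 beats and chords last 1.5 each, so 32 chords.
E has 60 beats and chords last 1.5 each, so 40 chords.
F has 80 beats and chords last 5 each, so 16 chords.
Total: 40 + 56 + 24 + 32 + 40 + 16 = 208.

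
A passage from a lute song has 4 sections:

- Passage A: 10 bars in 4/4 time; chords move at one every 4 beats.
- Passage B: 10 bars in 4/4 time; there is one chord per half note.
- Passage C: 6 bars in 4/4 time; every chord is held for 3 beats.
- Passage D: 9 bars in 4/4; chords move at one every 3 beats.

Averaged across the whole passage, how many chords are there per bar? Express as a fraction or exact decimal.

10/7 chords per bar

A: 10 bars of 4 beats is 40 beats; at 4 beats each that's 10 chords.
B: 10 bars of 4 beats is 40 beats; at 2 beats each that's 20 chords.
C: 6 bars of 4 beats is 24 beats; at 3 beats each that's 8 chords.
D: 9 bars of 4 beats is 36 beats; at 3 beats each that's 12 chords.
Overall: 50 chords over 35 bars → 50/35 = 10/7 chords per bar.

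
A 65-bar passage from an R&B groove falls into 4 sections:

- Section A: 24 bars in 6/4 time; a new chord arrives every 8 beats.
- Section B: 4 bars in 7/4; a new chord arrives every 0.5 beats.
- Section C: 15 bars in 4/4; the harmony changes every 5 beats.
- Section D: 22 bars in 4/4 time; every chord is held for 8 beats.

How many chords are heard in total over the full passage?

97 chords

A: 24·6 = 144 beats, 144/8 = 18 chords.
B: 4·7 = 28 beats, 28/0.5 = 56 chords.
C: 15·4 = 60 beats, 60/5 = 12 chords.
D: 22·4 = 88 beats, 88/8 = 11 chords.
Total: 18 + 56 + 12 + 11 = 97.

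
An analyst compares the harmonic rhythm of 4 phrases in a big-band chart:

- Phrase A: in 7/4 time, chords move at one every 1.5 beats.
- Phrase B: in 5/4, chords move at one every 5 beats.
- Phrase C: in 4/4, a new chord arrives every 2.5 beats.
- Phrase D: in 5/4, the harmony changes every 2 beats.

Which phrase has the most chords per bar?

Phrase A

A: each chord is 1.5 beats in 7/4, so 14/3 per bar.
B: each chord is 5 beats in 5/4, so 1 per bar.
C: each chord is 2.5 beats in 4/4, so 1.6 per bar.
D: each chord is 2 beats in 5/4, so 2.5 per bar.
Fastest is A at 14/3 chords/bar.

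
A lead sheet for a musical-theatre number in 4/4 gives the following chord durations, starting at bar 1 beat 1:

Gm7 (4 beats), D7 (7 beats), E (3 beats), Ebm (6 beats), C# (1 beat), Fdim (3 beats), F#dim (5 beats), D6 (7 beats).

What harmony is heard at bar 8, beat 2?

D6

Beat 2 of bar 8 is beat (8−1)×4 + 2 = 30 overall.
Running totals: Gm7 ends at 4, D7 ends at 11, E ends at 14, Ebm ends at 20, C# ends at 21, Fdim ends at 24, F#dim ends at 29, D6 ends at 36.
Beat 30 falls within D6.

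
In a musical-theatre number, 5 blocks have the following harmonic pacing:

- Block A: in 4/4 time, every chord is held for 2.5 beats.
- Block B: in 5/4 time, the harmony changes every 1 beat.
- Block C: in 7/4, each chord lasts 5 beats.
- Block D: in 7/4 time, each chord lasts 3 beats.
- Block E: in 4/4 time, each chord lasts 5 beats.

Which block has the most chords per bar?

Block B

A: 4/2.5 = 1.6 chords/bar.
B: 5/1 = 5 chords/bar.
C: 7/5 = 1.4 chords/bar.
D: 7/3 = 7/3 chords/bar.
E: 4/5 = 0.8 chords/bar.
Fastest is B at 5 chords/bar.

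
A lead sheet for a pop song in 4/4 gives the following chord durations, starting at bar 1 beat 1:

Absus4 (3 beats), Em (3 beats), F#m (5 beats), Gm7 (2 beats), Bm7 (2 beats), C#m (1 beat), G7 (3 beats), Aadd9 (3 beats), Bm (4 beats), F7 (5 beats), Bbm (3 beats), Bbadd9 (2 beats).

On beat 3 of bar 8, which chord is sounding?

F7

Beat 3 of bar 8 is beat (8−1)×4 + 3 = 31 overall.
Running totals: Absus4 ends at 3, Em ends at 6, F#m ends at 11, Gm7 ends at 13, Bm7 ends at 15, C#m ends at 16, G7 ends at 19, Aadd9 ends at 22, Bm ends at 26, F7 ends at 31.
Beat 31 falls within F7.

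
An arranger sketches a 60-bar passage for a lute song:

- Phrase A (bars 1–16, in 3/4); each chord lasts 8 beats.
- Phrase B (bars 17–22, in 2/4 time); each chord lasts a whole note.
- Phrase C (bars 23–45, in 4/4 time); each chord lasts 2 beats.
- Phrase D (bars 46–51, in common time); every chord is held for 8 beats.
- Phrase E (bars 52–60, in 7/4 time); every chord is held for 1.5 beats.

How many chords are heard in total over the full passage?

100 chords

A: 16 bars × 3 beats = 48 beats; 8 beats/chord → 6 chords.
B: 6 bars × 2 beats = 12 beats; 4 beats/chord → 3 chords.
C: 23 bars × 4 beats = 92 beats; 2 beats/chord → 46 chords.
D: 6 bars × 4 beats = 24 beats; 8 beats/chord → 3 chords.
E: 9 bars × 7 beats = 63 beats; 1.5 beats/chord → 42 chords.
Total: 6 + 3 + 46 + 3 + 42 = 100.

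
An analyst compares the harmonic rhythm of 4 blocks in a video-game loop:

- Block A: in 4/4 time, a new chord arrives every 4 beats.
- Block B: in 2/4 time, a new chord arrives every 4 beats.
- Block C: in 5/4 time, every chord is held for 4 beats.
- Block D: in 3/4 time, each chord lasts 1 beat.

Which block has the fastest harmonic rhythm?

Block D

A: 4 beats/bar ÷ 4 beats/chord = 1 chord/bar.
B: 2 beats/bar ÷ 4 beats/chord = 0.5 chords/bar.
C: 5 beats/bar ÷ 4 beats/chord = 1.25 chords/bar.
D: 3 beats/bar ÷ 1 beat/chord = 3 chords/bar.
Fastest is D at 3 chords/bar.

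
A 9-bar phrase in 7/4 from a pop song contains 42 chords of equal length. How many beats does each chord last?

1.5 beats

9 bars × 7 beats/bar = 63 beats total.
63 beats ÷ 42 chords = 1.5 beats per chord.
(That is a dotted quarter note.)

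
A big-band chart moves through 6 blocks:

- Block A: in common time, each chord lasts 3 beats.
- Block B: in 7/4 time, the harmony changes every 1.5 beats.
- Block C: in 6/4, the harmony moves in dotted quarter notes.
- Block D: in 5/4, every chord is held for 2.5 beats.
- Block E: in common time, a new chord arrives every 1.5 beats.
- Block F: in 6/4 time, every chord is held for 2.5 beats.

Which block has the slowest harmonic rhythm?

A: each chord is 3 beats in 4/4, so 4/3 per bar.
B: each chord is 1.5 beats in 7/4, so 14/3 per bar.
C: each chord is 1.5 beats in 6/4, so 4 per bar.
D: each chord is 2.5 beats in 5/4, so 2 per bar.
E: each chord is 1.5 beats in 4/4, so 8/3 per bar.
F: each chord is 2.5 beats in 6/4, so 2.4 per bar.
Slowest is A at 4/3 chords/bar.

Block A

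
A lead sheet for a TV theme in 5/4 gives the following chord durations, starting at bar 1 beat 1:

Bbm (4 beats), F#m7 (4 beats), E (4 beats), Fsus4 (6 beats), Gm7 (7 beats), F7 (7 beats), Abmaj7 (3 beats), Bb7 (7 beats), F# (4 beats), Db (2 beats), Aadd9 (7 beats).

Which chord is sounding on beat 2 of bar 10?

Db

Beat 2 of bar 10 is beat (10−1)×5 + 2 = 47 overall.
Running totals: Bbm ends at 4, F#m7 ends at 8, E ends at 12, Fsus4 ends at 18, Gm7 ends at 25, F7 ends at 32, Abmaj7 ends at 35, Bb7 ends at 42, F# ends at 46, Db ends at 48.
Beat 47 falls within Db.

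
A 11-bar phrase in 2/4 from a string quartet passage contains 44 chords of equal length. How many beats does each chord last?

11 bars × 2 beats/bar = 22 beats total.
22 beats ÷ 44 chords = 0.5 beats per chord.
(That is an eighth note.)

0.5 beats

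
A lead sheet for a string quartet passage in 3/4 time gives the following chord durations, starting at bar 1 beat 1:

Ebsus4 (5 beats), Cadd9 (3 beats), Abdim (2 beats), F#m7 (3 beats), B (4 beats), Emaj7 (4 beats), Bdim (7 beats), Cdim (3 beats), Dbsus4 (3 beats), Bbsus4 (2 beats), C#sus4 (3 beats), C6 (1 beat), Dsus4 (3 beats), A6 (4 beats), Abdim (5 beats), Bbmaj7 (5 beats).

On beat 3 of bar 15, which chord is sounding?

Beat 3 of bar 15 is beat (15−1)×3 + 3 = 45 overall.
Running totals: Ebsus4 ends at 5, Cadd9 ends at 8, Abdim ends at 10, F#m7 ends at 13, B ends at 17, Emaj7 ends at 21, Bdim ends at 28, Cdim ends at 31, Dbsus4 ends at 34, Bbsus4 ends at 36, C#sus4 ends at 39, C6 ends at 40, Dsus4 ends at 43, A6 ends at 47.
Beat 45 falls within A6.

A6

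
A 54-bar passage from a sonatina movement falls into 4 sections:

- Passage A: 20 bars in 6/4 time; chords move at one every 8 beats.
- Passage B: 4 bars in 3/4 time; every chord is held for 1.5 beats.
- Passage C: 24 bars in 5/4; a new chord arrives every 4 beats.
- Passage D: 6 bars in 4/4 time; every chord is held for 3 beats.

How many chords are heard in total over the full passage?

A has 120 beats and chords last 8 each, so 15 chords.
B has 12 beats and chords last 1.5 each, so 8 chords.
C has 120 beats and chords last 4 each, so 30 chords.
D has 24 beats and chords last 3 each, so 8 chords.
Total: 15 + 8 + 30 + 8 = 61.

61 chords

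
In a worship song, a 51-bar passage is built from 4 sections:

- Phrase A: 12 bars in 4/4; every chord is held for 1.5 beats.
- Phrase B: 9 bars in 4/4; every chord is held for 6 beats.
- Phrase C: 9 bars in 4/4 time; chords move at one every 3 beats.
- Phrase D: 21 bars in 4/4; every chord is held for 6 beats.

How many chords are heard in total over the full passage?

A: 12 bars × 4 beats = 48 beats; 1.5 beats/chord → 32 chords.
B: 9 bars × 4 beats = 36 beats; 6 beats/chord → 6 chords.
C: 9 bars × 4 beats = 36 beats; 3 beats/chord → 12 chords.
D: 21 bars × 4 beats = 84 beats; 6 beats/chord → 14 chords.
Total: 32 + 6 + 12 + 14 = 64.

64 chords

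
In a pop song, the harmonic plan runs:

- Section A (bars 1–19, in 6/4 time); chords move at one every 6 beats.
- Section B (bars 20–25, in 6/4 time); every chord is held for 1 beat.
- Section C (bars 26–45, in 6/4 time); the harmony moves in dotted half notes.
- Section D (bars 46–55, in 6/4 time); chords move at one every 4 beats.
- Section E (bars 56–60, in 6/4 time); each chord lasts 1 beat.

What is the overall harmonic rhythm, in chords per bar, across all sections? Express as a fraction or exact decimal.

7/3 chords per bar

A: 19 bars of 6 beats is 114 beats; at 6 beats each that's 19 chords.
B: 6 bars of 6 beats is 36 beats; at 1 beat each that's 36 chords.
C: 20 bars of 6 beats is 120 beats; at 3 beats each that's 40 chords.
D: 10 bars of 6 beats is 60 beats; at 4 beats each that's 15 chords.
E: 5 bars of 6 beats is 30 beats; at 1 beat each that's 30 chords.
Overall: 140 chords over 60 bars → 140/60 = 7/3 chords per bar.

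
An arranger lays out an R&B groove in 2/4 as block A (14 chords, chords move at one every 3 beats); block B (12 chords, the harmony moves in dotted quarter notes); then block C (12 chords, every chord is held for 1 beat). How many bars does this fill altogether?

A: 14 × 3 = 42 beats = 21 bars.
B: 12 × 1.5 = 18 beats = 9 bars.
C: 12 × 1 = 12 beats = 6 bars.
Total: 21 + 9 + 6 = 36 bars.

36 bars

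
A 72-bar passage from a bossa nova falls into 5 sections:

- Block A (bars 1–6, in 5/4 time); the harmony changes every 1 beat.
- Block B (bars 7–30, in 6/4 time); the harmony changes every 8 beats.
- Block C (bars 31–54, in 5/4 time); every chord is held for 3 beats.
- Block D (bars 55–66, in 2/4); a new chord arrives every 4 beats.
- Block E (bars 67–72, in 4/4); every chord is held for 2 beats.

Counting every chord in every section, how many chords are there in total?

106 chords

A: 6·5 = 30 beats, 30/1 = 30 chords.
B: 24·6 = 144 beats, 144/8 = 18 chords.
C: 24·5 = 120 beats, 120/3 = 40 chords.
D: 12·2 = 24 beats, 24/4 = 6 chords.
E: 6·4 = 24 beats, 24/2 = 12 chords.
Total: 30 + 18 + 40 + 6 + 12 = 106.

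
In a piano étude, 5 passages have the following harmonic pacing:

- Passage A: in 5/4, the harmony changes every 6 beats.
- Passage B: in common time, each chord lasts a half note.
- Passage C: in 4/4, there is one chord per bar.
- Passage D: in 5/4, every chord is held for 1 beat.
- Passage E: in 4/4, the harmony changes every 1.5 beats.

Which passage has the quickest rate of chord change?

A: 5/6 = 5/6 chords/bar.
B: 4/2 = 2 chords/bar.
C: 4/4 = 1 chord/bar.
D: 5/1 = 5 chords/bar.
E: 4/1.5 = 8/3 chords/bar.
Fastest is D at 5 chords/bar.

Passage D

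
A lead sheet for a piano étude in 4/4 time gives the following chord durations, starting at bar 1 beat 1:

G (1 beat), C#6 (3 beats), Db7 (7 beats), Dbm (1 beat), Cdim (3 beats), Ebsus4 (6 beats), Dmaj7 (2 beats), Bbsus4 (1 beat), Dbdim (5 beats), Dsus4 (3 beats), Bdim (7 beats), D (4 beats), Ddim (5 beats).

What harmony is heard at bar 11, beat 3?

Beat 3 of bar 11 is beat (11−1)×4 + 3 = 43 overall.
Running totals: G ends at 1, C#6 ends at 4, Db7 ends at 11, Dbm ends at 12, Cdim ends at 15, Ebsus4 ends at 21, Dmaj7 ends at 23, Bbsus4 ends at 24, Dbdim ends at 29, Dsus4 ends at 32, Bdim ends at 39, D ends at 43.
Beat 43 falls within D.

D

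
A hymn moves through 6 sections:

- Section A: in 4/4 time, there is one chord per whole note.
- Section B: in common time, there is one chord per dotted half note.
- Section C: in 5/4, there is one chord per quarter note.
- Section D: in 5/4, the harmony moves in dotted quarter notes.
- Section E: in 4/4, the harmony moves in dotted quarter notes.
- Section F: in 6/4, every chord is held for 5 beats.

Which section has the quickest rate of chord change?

Section C

A: each chord is 4 beats in 4/4, so 1 per bar.
B: each chord is 3 beats in 4/4, so 4/3 per bar.
C: each chord is 1 beat in 5/4, so 5 per bar.
D: each chord is 1.5 beats in 5/4, so 10/3 per bar.
E: each chord is 1.5 beats in 4/4, so 8/3 per bar.
F: each chord is 5 beats in 6/4, so 1.2 per bar.
Fastest is C at 5 chords/bar.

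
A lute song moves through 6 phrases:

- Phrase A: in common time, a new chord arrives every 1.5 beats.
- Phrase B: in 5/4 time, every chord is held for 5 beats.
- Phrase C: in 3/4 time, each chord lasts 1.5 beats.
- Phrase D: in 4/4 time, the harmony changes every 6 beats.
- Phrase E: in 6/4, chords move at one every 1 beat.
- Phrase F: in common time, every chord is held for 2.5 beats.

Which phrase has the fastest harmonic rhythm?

A: 4/1.5 = 8/3 chords/bar.
B: 5/5 = 1 chord/bar.
C: 3/1.5 = 2 chords/bar.
D: 4/6 = 2/3 chords/bar.
E: 6/1 = 6 chords/bar.
F: 4/2.5 = 1.6 chords/bar.
Fastest is E at 6 chords/bar.

Phrase E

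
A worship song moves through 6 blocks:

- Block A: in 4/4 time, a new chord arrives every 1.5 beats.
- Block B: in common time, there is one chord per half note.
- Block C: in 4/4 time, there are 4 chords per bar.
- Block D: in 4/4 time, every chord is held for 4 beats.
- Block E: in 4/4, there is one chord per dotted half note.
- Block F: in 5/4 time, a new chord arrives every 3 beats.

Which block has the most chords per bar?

A: 4/1.5 = 8/3 chords/bar.
B: 4/2 = 2 chords/bar.
C: 4/1 = 4 chords/bar.
D: 4/4 = 1 chord/bar.
E: 4/3 = 4/3 chords/bar.
F: 5/3 = 5/3 chords/bar.
Fastest is C at 4 chords/bar.

Block C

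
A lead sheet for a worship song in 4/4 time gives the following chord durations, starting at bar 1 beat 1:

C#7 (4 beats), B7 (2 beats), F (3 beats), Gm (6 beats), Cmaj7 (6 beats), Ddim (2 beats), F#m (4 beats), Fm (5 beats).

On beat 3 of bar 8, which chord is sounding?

Beat 3 of bar 8 is beat (8−1)×4 + 3 = 31 overall.
Running totals: C#7 ends at 4, B7 ends at 6, F ends at 9, Gm ends at 15, Cmaj7 ends at 21, Ddim ends at 23, F#m ends at 27, Fm ends at 32.
Beat 31 falls within Fm.

Fm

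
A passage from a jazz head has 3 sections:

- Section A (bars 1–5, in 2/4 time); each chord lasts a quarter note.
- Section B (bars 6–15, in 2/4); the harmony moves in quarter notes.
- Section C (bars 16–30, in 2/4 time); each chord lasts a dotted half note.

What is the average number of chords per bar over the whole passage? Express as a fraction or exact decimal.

4/3 chords per bar

A: 5 bars of 2 beats is 10 beats; at 1 beat each that's 10 chords.
B: 10 bars of 2 beats is 20 beats; at 1 beat each that's 20 chords.
C: 15 bars of 2 beats is 30 beats; at 3 beats each that's 10 chords.
Overall: 40 chords over 30 bars → 40/30 = 4/3 chords per bar.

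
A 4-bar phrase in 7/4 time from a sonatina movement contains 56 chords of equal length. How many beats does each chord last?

4 bars × 7 beats/bar = 28 beats total.
28 beats ÷ 56 chords = 0.5 beats per chord.
(That is an eighth note.)

0.5 beats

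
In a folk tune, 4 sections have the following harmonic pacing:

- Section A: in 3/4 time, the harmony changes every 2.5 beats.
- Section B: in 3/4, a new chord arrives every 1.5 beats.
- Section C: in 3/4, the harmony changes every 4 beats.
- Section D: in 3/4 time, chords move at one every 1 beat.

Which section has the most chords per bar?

Section D

A: 3/2.5 = 1.2 chords/bar.
B: 3/1.5 = 2 chords/bar.
C: 3/4 = 0.75 chords/bar.
D: 3/1 = 3 chords/bar.
Fastest is D at 3 chords/bar.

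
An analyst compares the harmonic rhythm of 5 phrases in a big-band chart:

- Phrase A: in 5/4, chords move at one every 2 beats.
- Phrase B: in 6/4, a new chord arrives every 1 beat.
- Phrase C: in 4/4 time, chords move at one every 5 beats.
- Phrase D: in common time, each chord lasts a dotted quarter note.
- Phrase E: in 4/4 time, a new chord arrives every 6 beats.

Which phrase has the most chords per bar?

A: 5 beats/bar ÷ 2 beats/chord = 2.5 chords/bar.
B: 6 beats/bar ÷ 1 beat/chord = 6 chords/bar.
C: 4 beats/bar ÷ 5 beats/chord = 0.8 chords/bar.
D: 4 beats/bar ÷ 1.5 beats/chord = 8/3 chords/bar.
E: 4 beats/bar ÷ 6 beats/chord = 2/3 chords/bar.
Fastest is B at 6 chords/bar.

Phrase B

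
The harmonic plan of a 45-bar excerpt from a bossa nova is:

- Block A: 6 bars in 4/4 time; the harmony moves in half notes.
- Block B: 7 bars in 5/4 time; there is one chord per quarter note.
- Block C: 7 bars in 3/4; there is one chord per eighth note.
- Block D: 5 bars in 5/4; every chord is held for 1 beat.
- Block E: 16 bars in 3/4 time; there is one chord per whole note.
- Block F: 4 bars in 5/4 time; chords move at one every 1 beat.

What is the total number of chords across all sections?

146 chords

A: 6·4 = 24 beats, 24/2 = 12 chords.
B: 7·5 = 35 beats, 35/1 = 35 chords.
C: 7·3 = 21 beats, 21/0.5 = 42 chords.
D: 5·5 = 25 beats, 25/1 = 25 chords.
E: 16·3 = 48 beats, 48/4 = 12 chords.
F: 4·5 = 20 beats, 20/1 = 20 chords.
Total: 12 + 35 + 42 + 25 + 12 + 20 = 146.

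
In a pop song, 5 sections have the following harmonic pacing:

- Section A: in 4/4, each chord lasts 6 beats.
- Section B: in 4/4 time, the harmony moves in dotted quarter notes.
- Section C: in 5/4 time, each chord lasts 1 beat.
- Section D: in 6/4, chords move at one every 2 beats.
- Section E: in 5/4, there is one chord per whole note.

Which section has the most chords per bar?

A: each chord is 6 beats in 4/4, so 2/3 per bar.
B: each chord is 1.5 beats in 4/4, so 8/3 per bar.
C: each chord is 1 beat in 5/4, so 5 per bar.
D: each chord is 2 beats in 6/4, so 3 per bar.
E: each chord is 4 beats in 5/4, so 1.25 per bar.
Fastest is C at 5 chords/bar.

Section C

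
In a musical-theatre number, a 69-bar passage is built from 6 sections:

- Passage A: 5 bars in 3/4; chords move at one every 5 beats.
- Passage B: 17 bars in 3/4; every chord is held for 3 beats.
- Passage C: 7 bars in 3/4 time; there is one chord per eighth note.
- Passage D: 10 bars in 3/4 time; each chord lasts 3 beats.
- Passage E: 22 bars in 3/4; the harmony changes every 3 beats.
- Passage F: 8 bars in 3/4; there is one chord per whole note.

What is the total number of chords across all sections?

100 chords

A: 5 bars × 3 beats = 15 beats; 5 beats/chord → 3 chords.
B: 17 bars × 3 beats = 51 beats; 3 beats/chord → 17 chords.
C: 7 bars × 3 beats = 21 beats; 0.5 beats/chord → 42 chords.
D: 10 bars × 3 beats = 30 beats; 3 beats/chord → 10 chords.
E: 22 bars × 3 beats = 66 beats; 3 beats/chord → 22 chords.
F: 8 bars × 3 beats = 24 beats; 4 beats/chord → 6 chords.
Total: 3 + 17 + 42 + 10 + 22 + 6 = 100.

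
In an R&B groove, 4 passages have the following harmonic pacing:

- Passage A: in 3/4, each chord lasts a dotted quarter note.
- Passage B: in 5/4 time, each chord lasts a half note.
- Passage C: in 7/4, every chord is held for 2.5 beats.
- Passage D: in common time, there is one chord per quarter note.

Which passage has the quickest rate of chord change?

A: each chord is 1.5 beats in 3/4, so 2 per bar.
B: each chord is 2 beats in 5/4, so 2.5 per bar.
C: each chord is 2.5 beats in 7/4, so 2.8 per bar.
D: each chord is 1 beat in 4/4, so 4 per bar.
Fastest is D at 4 chords/bar.

Passage D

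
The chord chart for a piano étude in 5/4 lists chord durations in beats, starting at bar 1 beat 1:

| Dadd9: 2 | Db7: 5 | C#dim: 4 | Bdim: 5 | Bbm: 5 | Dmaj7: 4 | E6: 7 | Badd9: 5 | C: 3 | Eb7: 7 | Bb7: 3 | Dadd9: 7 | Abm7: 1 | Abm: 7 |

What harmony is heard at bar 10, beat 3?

Bb7

Beat 3 of bar 10 is beat (10−1)×5 + 3 = 48 overall.
Running totals: Dadd9 ends at 2, Db7 ends at 7, C#dim ends at 11, Bdim ends at 16, Bbm ends at 21, Dmaj7 ends at 25, E6 ends at 32, Badd9 ends at 37, C ends at 40, Eb7 ends at 47, Bb7 ends at 50.
Beat 48 falls within Bb7.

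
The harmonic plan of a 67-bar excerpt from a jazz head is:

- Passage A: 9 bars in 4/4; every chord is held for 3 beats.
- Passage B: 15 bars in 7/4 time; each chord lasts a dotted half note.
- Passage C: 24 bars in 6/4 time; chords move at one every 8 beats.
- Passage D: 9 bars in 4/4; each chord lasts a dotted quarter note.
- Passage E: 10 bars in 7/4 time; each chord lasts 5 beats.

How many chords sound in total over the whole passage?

103 chords

A: 9·4 = 36 beats, 36/3 = 12 chords.
B: 15·7 = 105 beats, 105/3 = 35 chords.
C: 24·6 = 144 beats, 144/8 = 18 chords.
D: 9·4 = 36 beats, 36/1.5 = 24 chords.
E: 10·7 = 70 beats, 70/5 = 14 chords.
Total: 12 + 35 + 18 + 24 + 14 = 103.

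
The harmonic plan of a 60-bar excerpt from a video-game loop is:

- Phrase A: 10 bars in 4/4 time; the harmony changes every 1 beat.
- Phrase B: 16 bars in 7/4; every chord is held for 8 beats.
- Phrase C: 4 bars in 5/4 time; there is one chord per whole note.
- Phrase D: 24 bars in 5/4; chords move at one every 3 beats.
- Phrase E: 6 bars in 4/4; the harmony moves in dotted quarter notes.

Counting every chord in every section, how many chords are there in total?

115 chords

A: 10·4 = 40 beats, 40/1 = 40 chords.
B: 16·7 = 112 beats, 112/8 = 14 chords.
C: 4·5 = 20 beats, 20/4 = 5 chords.
D: 24·5 = 120 beats, 120/3 = 40 chords.
E: 6·4 = 24 beats, 24/1.5 = 16 chords.
Total: 40 + 14 + 5 + 40 + 16 = 115.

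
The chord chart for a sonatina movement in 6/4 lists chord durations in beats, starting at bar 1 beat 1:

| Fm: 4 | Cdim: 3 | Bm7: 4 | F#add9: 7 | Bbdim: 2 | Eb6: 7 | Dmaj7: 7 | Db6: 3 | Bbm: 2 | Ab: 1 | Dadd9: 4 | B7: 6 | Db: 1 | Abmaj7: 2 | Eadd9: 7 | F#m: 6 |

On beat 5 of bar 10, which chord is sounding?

Eadd9

Beat 5 of bar 10 is beat (10−1)×6 + 5 = 59 overall.
Running totals: Fm ends at 4, Cdim ends at 7, Bm7 ends at 11, F#add9 ends at 18, Bbdim ends at 20, Eb6 ends at 27, Dmaj7 ends at 34, Db6 ends at 37, Bbm ends at 39, Ab ends at 40, Dadd9 ends at 44, B7 ends at 50, Db ends at 51, Abmaj7 ends at 53, Eadd9 ends at 60.
Beat 59 falls within Eadd9.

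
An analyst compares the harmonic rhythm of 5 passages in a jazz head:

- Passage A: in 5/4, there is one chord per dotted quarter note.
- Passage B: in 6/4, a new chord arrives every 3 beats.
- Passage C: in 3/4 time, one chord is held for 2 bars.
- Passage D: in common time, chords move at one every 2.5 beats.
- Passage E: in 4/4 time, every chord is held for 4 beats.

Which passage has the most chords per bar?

Passage A

A: each chord is 1.5 beats in 5/4, so 10/3 per bar.
B: each chord is 3 beats in 6/4, so 2 per bar.
C: each chord is 6 beats in 3/4, so 0.5 per bar.
D: each chord is 2.5 beats in 4/4, so 1.6 per bar.
E: each chord is 4 beats in 4/4, so 1 per bar.
Fastest is A at 10/3 chords/bar.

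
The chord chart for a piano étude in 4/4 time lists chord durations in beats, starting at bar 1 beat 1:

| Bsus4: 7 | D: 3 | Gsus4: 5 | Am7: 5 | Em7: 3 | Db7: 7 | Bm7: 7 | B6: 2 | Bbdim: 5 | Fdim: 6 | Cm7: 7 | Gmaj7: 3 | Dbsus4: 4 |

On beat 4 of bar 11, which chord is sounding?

Beat 4 of bar 11 is beat (11−1)×4 + 4 = 44 overall.
Running totals: Bsus4 ends at 7, D ends at 10, Gsus4 ends at 15, Am7 ends at 20, Em7 ends at 23, Db7 ends at 30, Bm7 ends at 37, B6 ends at 39, Bbdim ends at 44.
Beat 44 falls within Bbdim.

Bbdim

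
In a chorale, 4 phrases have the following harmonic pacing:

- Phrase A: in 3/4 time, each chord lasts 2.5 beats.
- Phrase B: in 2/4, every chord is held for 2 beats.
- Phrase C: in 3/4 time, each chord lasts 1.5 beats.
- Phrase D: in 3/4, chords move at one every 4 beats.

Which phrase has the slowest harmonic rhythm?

A: each chord is 2.5 beats in 3/4, so 1.2 per bar.
B: each chord is 2 beats in 2/4, so 1 per bar.
C: each chord is 1.5 beats in 3/4, so 2 per bar.
D: each chord is 4 beats in 3/4, so 0.75 per bar.
Slowest is D at 0.75 chords/bar.

Phrase D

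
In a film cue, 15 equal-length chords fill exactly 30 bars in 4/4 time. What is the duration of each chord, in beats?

30 bars × 4 beats/bar = 120 beats total.
120 beats ÷ 15 chords = 8 beats per chord.

8 beats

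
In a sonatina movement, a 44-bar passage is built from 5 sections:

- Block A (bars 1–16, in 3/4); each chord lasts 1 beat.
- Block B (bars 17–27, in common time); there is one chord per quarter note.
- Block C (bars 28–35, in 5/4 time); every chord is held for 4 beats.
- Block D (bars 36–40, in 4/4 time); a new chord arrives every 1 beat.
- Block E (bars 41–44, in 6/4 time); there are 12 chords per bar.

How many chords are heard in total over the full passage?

A: 16·3 = 48 beats, 48/1 = 48 chords.
B: 11·4 = 44 beats, 44/1 = 44 chords.
C: 8·5 = 40 beats, 40/4 = 10 chords.
D: 5·4 = 20 beats, 20/1 = 20 chords.
E: 4·6 = 24 beats, 24/0.5 = 48 chords.
Total: 48 + 44 + 10 + 20 + 48 = 170.

170 chords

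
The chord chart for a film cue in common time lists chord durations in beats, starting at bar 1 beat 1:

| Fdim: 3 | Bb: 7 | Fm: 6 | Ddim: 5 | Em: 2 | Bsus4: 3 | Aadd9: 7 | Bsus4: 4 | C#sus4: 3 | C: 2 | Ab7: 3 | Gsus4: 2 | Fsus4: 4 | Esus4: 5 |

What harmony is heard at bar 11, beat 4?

Ab7

Beat 4 of bar 11 is beat (11−1)×4 + 4 = 44 overall.
Running totals: Fdim ends at 3, Bb ends at 10, Fm ends at 16, Ddim ends at 21, Em ends at 23, Bsus4 ends at 26, Aadd9 ends at 33, Bsus4 ends at 37, C#sus4 ends at 40, C ends at 42, Ab7 ends at 45.
Beat 44 falls within Ab7.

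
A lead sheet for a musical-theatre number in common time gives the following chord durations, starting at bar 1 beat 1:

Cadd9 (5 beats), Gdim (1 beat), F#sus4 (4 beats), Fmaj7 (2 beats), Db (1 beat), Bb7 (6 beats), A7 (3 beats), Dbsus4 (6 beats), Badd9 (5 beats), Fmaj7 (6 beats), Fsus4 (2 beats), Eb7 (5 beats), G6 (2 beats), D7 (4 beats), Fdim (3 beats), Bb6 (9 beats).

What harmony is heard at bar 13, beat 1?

D7

Beat 1 of bar 13 is beat (13−1)×4 + 1 = 49 overall.
Running totals: Cadd9 ends at 5, Gdim ends at 6, F#sus4 ends at 10, Fmaj7 ends at 12, Db ends at 13, Bb7 ends at 19, A7 ends at 22, Dbsus4 ends at 28, Badd9 ends at 33, Fmaj7 ends at 39, Fsus4 ends at 41, Eb7 ends at 46, G6 ends at 48, D7 ends at 52.
Beat 49 falls within D7.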